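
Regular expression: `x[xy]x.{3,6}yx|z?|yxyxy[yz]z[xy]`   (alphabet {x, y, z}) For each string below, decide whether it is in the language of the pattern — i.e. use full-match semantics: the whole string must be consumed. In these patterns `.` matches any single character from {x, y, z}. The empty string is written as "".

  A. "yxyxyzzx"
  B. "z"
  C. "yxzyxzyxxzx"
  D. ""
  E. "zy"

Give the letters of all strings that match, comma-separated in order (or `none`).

A, B, D

A → match
B → match
C → no match
D → match
E → no match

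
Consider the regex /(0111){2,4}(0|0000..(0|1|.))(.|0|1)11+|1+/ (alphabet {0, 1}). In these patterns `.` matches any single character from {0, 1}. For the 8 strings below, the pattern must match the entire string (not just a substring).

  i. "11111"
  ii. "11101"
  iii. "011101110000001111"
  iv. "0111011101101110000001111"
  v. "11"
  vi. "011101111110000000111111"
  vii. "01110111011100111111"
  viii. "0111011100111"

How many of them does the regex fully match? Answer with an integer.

i → match
ii → no match
iii → match
iv → no match
v → match
vi → no match
vii → match
viii → match
Total matched: 5

5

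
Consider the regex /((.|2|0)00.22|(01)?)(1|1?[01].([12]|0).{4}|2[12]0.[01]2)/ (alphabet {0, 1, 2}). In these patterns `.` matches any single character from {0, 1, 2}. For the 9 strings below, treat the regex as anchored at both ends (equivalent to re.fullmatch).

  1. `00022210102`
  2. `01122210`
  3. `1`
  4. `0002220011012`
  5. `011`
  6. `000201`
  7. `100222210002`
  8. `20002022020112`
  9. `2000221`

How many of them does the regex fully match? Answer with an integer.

5

1 → no match
2 → no match
3 → match
4 → match
5 → match
6 → no match
7 → match
8 → no match
9 → match
Total matched: 5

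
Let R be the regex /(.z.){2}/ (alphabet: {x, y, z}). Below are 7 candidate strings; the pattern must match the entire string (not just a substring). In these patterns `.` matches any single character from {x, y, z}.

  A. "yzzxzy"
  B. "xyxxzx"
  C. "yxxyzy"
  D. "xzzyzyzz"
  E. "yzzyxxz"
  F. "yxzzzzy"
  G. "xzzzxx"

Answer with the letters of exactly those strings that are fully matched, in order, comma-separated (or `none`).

A → match
B → no match
C → no match
D → no match
E → no match
F → no match
G → no match

A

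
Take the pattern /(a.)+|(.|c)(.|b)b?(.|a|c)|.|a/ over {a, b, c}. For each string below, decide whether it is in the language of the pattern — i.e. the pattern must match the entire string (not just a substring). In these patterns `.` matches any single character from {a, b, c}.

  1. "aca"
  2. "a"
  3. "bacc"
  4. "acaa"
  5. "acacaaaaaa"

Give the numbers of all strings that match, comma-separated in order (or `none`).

1, 2, 4, 5

1. "aca" → match
2. "a" → match
3. "bacc" → no match
4. "acaa" → match
5. "acacaaaaaa" → match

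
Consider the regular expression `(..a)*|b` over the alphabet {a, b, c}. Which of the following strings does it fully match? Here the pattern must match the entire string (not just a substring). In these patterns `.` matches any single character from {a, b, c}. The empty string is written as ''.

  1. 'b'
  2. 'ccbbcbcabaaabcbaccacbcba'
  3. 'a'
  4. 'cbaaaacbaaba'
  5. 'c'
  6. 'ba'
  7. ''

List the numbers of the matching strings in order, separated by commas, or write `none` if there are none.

1 → match
2 → no match
3 → no match
4 → match
5 → no match
6 → no match
7 → match

1, 4, 7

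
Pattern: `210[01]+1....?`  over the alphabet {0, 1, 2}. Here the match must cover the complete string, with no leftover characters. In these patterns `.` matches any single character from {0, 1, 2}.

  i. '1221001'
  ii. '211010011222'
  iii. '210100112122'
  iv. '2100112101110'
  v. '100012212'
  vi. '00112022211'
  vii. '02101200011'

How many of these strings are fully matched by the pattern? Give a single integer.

i. '1221001' → no match — must start with '210'
ii. '211010011222' → no match — must start with '210'
iii. '210100112122' → match
iv → no match
v. '100012212' → no match — must start with '210'
vi. '00112022211' → no match — must start with '210'
vii. '02101200011' → no match — must start with '210'
Total matched: 1

1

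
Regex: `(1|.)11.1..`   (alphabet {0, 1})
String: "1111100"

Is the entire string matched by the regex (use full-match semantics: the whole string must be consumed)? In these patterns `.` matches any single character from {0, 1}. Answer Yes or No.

Yes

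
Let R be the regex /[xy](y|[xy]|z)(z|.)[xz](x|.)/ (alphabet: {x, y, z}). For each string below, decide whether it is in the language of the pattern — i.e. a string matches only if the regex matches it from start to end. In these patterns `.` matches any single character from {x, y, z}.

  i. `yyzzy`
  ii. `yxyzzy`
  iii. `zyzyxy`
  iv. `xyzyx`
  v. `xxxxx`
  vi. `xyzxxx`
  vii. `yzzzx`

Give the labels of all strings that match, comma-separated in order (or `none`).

i → match
ii → no match
iii → no match
iv → no match
v → match
vi → no match
vii → match

i, v, vii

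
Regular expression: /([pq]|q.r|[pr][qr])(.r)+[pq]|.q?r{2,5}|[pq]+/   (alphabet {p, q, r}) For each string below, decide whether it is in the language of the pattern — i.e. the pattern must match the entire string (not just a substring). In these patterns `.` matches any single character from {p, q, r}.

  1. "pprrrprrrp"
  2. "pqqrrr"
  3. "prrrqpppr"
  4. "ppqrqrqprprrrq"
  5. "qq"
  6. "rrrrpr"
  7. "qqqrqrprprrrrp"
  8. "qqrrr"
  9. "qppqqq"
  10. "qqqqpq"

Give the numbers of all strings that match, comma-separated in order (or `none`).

1, 5, 8, 9, 10

1 → match
2 → no match
3 → no match
4 → no match
5 → match
6 → no match
7 → no match
8 → match
9 → match
10 → match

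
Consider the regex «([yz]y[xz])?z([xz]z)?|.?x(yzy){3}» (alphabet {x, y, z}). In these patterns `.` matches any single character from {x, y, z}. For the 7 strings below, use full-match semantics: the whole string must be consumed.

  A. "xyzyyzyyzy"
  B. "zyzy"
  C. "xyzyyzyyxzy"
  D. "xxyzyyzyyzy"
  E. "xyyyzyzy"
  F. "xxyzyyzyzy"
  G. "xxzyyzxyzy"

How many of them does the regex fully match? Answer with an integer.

2

A. "xyzyyzyyzy" → match
B. "zyzy" → no match
C. "xyzyyzyyxzy" → no match
D. "xxyzyyzyyzy" → match
E. "xyyyzyzy" → no match
F. "xxyzyyzyzy" → no match
G. "xxzyyzxyzy" → no match
Total matched: 2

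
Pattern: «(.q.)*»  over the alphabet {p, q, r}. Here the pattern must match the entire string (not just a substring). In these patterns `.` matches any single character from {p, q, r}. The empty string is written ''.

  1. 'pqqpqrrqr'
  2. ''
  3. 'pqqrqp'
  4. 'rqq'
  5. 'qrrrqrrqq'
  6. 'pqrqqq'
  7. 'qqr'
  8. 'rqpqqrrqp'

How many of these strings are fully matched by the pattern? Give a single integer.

7

1. 'pqqpqrrqr' → match
2. '' → match
3. 'pqqrqp' → match
4. 'rqq' → match
5. 'qrrrqrrqq' → no match
6. 'pqrqqq' → match
7. 'qqr' → match
8. 'rqpqqrrqp' → match
Total matched: 7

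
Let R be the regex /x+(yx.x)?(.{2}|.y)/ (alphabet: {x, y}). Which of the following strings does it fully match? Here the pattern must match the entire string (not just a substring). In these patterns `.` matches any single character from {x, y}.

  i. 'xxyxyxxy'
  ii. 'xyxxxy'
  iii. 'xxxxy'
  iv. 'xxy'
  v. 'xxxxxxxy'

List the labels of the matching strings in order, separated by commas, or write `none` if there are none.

i. 'xxyxyxxy' → match
ii. 'xyxxxy' → no match
iii. 'xxxxy' → match
iv. 'xxy' → match
v. 'xxxxxxxy' → match

i, iii, iv, v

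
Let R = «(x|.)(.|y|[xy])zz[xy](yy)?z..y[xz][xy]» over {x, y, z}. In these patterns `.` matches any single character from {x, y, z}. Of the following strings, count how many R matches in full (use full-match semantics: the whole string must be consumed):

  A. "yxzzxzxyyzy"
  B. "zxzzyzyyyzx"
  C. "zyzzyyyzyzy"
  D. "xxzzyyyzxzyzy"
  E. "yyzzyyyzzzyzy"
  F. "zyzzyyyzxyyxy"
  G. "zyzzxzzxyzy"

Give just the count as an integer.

6

A → match
B → match
C → no match
D → match
E → match
F → match
G → match
Total matched: 6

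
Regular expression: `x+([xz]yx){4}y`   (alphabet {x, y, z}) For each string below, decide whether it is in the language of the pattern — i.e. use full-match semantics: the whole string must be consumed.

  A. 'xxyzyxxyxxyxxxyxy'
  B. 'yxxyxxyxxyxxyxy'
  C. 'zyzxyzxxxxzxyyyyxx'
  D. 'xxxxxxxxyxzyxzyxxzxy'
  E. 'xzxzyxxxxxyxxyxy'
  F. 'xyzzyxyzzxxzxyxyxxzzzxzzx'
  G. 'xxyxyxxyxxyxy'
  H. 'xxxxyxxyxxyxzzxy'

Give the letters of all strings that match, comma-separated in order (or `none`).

none

A → no match
B → no match — must start with 'x'
C → no match — must start with 'x'
D → no match — must end with 'yxy'
E → no match
F → no match — must end with 'yxy'
G → no match
H → no match — must end with 'yxy'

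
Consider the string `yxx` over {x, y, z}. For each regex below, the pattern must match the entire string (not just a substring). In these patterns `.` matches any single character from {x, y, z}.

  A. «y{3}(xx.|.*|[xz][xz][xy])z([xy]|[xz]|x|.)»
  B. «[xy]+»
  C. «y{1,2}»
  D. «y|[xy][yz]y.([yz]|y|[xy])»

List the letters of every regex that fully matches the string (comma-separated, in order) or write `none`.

B

A → no match
B → match
C → no match — must end with `y`
D → no match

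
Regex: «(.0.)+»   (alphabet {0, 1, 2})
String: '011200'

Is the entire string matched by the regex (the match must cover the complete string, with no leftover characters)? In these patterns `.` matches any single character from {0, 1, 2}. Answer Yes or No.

No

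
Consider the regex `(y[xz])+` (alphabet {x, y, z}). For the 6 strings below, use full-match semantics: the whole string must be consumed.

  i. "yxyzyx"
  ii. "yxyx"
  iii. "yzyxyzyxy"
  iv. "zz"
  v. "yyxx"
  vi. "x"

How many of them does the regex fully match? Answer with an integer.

2

i → match
ii → match
iii → no match
iv → no match — must start with "y"
v → no match
vi → no match — must start with "y"
Total matched: 2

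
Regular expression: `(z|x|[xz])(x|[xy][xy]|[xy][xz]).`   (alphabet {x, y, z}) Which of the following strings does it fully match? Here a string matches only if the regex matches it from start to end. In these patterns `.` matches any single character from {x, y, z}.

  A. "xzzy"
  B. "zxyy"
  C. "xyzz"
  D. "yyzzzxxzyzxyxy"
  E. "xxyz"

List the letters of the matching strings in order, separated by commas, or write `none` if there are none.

B, C, E

A → no match
B → match
C → match
D → no match
E → match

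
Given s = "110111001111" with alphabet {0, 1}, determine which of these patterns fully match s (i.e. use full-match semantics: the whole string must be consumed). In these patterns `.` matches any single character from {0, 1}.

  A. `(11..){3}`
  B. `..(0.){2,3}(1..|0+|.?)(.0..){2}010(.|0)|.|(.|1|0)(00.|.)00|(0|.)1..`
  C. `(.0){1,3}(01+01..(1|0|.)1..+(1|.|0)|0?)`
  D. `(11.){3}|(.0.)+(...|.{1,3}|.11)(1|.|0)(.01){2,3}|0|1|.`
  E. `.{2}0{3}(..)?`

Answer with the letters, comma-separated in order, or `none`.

A

A → match
B → no match
C → no match
D → no match
E → no match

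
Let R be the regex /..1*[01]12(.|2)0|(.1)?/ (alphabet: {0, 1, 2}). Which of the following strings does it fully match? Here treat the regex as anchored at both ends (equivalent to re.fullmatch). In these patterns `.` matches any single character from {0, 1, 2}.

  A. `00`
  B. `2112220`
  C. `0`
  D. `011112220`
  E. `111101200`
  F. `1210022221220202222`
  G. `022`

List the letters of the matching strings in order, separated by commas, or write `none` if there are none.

E

A. `00` → no match
B. `2112220` → no match
C. `0` → no match
D. `011112220` → no match
E. `111101200` → match
F → no match
G. `022` → no match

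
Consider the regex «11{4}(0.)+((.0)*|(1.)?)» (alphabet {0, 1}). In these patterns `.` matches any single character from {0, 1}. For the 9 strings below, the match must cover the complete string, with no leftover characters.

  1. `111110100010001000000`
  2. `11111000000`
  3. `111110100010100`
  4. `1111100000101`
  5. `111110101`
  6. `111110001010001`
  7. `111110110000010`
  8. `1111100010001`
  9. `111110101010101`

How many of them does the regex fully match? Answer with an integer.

9

1 → match
2 → match
3 → match
4 → match
5 → match
6 → match
7 → match
8 → match
9 → match
Total matched: 9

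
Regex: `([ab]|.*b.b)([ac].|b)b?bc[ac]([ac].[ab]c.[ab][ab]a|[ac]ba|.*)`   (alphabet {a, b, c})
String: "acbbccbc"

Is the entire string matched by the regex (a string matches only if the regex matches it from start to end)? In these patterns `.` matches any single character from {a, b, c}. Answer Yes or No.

Yes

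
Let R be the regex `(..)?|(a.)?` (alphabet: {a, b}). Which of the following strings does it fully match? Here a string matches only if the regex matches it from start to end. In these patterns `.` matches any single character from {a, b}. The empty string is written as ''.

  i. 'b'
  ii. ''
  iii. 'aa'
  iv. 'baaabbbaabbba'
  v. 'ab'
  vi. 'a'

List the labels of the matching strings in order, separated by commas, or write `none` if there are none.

ii, iii, v

i → no match
ii → match
iii → match
iv → no match
v → match
vi → no match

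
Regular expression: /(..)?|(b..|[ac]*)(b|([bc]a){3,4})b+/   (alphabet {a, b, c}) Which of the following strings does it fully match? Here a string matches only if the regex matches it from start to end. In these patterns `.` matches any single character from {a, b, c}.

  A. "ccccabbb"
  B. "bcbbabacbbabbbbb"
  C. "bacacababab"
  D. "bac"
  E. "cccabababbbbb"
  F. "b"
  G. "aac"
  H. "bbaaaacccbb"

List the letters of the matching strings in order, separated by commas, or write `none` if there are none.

A, E

A → match
B → no match
C → no match
D → no match
E → match
F → no match
G → no match
H → no match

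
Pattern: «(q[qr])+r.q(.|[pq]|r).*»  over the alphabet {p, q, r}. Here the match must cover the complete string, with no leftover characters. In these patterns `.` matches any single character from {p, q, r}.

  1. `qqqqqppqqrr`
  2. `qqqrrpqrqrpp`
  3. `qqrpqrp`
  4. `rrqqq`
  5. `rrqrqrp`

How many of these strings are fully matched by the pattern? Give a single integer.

2

1 → no match
2 → match
3 → match
4 → no match — must start with `q`
5 → no match — must start with `q`
Total matched: 2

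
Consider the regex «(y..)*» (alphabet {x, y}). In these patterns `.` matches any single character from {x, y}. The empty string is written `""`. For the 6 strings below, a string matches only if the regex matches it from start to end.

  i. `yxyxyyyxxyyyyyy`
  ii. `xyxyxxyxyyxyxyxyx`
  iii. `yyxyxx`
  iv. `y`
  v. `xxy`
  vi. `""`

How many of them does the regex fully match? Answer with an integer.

i → no match
ii → no match
iii → match
iv → no match
v → no match
vi → match
Total matched: 2

2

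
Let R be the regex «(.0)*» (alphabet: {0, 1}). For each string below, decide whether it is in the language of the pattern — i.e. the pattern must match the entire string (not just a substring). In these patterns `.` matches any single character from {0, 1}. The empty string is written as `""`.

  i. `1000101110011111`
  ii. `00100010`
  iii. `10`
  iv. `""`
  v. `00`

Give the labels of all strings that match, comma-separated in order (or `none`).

i → no match
ii → match
iii → match
iv → match
v → match

ii, iii, iv, v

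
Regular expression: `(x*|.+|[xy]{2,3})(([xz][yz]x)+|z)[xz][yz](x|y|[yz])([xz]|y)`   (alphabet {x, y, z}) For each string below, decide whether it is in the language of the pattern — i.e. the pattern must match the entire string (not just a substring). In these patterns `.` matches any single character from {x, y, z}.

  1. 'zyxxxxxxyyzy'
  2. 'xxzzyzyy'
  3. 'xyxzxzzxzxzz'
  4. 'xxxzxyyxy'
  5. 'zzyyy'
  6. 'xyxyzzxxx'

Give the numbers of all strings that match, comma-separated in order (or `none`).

1 → no match
2 → no match
3 → no match
4 → no match
5 → match
6 → no match

5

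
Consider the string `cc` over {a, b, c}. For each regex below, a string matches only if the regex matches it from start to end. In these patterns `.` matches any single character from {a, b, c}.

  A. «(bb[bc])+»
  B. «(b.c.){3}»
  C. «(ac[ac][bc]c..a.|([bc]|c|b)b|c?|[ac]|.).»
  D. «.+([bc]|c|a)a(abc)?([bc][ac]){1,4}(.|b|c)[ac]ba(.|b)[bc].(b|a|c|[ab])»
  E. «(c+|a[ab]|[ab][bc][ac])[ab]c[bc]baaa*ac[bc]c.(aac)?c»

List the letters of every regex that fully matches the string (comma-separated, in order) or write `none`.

A → no match — must start with `bb`
B → no match — must start with `b`
C → match
D → no match
E → no match

C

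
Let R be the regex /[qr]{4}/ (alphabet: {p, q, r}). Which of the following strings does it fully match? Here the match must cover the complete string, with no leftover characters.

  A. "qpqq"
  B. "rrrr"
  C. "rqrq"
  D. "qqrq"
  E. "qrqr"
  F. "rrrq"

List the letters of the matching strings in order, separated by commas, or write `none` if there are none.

A → no match
B → match
C → match
D → match
E → match
F → match

B, C, D, E, F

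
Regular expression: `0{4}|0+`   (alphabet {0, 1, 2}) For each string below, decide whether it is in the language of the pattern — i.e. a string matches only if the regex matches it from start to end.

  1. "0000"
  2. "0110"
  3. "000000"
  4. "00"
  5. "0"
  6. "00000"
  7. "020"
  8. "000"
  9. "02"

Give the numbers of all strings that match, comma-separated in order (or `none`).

1, 3, 4, 5, 6, 8

1. "0000" → match
2. "0110" → no match
3. "000000" → match
4. "00" → match
5. "0" → match
6. "00000" → match
7. "020" → no match
8. "000" → match
9. "02" → no match — must end with "0"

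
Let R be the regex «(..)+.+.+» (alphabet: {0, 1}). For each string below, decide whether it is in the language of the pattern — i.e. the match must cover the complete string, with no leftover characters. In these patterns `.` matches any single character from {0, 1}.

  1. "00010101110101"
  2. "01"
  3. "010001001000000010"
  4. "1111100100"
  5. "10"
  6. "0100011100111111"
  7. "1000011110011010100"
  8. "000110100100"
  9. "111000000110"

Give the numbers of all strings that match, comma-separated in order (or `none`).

1, 3, 4, 6, 7, 8, 9

1 → match
2 → no match
3 → match
4 → match
5 → no match
6 → match
7 → match
8 → match
9 → match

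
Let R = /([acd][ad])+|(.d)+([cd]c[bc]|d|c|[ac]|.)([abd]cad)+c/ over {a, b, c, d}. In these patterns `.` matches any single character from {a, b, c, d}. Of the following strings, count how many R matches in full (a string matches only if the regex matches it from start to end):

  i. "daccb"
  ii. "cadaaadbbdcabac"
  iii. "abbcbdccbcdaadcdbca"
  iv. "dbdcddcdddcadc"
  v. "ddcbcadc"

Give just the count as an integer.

i. "daccb" → no match
ii → no match
iii → no match
iv → no match
v. "ddcbcadc" → match
Total matched: 1

1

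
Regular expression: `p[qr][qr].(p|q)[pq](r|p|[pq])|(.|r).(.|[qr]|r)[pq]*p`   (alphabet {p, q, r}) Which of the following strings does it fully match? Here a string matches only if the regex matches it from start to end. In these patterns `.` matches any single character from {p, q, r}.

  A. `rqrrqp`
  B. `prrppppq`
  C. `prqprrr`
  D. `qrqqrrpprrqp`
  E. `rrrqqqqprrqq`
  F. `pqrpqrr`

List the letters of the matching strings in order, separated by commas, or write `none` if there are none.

A → no match
B → no match
C → no match
D → no match
E → no match
F → no match

none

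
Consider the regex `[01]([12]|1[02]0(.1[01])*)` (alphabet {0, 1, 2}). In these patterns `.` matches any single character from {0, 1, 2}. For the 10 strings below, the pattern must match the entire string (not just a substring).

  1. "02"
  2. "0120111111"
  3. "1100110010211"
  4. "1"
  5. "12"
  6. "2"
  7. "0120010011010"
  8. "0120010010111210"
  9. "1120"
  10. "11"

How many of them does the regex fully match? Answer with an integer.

1 → match
2 → match
3 → match
4 → no match
5 → match
6 → no match
7 → match
8 → match
9 → match
10 → match
Total matched: 8

8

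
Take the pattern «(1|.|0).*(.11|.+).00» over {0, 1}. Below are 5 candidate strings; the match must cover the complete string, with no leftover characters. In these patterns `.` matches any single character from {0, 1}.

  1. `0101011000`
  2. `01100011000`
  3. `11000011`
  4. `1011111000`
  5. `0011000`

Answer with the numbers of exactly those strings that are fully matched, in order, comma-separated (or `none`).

1, 2, 4, 5

1 → match
2 → match
3 → no match — must end with `00`
4 → match
5 → match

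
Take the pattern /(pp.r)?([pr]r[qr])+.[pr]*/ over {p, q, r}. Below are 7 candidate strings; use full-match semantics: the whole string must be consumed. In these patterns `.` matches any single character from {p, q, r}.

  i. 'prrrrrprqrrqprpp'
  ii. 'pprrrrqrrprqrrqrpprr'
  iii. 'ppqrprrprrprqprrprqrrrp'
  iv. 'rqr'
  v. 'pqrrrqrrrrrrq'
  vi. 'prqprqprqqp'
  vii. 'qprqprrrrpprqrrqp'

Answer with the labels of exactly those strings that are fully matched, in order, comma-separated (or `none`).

i, iii, vi

i → match
ii → no match
iii → match
iv. 'rqr' → no match
v → no match
vi. 'prqprqprqqp' → match
vii → no match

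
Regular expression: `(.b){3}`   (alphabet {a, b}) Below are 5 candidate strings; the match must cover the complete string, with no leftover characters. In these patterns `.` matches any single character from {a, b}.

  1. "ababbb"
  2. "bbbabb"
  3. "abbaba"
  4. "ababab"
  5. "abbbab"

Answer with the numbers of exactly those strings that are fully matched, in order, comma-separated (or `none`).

1, 4, 5

1 → match
2 → no match
3 → no match — must end with "b"
4 → match
5 → match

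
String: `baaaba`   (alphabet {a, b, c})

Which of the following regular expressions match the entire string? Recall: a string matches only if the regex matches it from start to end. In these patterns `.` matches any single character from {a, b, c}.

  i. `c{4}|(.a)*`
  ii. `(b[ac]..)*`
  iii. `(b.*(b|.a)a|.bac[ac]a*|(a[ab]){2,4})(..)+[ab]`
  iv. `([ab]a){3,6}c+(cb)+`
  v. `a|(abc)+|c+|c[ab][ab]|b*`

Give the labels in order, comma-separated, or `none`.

i → match
ii → no match
iii → no match
iv → no match — must end with `cb`
v → no match

i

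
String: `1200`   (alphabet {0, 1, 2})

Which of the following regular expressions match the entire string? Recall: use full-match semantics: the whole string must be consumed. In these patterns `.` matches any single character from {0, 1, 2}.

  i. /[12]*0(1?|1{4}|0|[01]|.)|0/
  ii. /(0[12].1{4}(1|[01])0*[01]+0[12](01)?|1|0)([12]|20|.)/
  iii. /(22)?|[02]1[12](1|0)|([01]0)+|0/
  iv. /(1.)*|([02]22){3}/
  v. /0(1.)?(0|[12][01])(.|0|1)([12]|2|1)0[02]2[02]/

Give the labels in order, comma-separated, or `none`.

i → match
ii → no match
iii → no match
iv → no match
v → no match — must start with `0`

i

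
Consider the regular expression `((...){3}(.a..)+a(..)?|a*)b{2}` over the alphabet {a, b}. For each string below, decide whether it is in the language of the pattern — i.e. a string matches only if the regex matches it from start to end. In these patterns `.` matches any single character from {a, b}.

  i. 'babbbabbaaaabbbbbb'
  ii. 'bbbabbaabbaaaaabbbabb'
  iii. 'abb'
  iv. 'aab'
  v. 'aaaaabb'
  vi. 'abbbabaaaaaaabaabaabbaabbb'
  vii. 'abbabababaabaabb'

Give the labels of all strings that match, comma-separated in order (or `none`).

iii, v, vi, vii

i → no match
ii → no match
iii. 'abb' → match
iv. 'aab' → no match
v. 'aaaaabb' → match
vi → match
vii → match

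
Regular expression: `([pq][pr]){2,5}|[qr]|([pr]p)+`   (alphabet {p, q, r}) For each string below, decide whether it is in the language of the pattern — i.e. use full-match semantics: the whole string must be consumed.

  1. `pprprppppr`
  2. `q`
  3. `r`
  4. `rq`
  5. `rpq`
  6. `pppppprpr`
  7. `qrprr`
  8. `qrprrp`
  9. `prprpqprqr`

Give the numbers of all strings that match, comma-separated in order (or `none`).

1 → no match
2 → match
3 → match
4 → no match
5 → no match
6 → no match
7 → no match
8 → no match
9 → no match

2, 3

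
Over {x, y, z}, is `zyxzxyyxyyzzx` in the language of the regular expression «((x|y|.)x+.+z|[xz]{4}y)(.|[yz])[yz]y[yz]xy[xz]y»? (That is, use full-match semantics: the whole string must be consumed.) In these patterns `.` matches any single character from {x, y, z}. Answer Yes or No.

Every match must end with `y`, but `zyxzxyyxyyzzx` does not.

No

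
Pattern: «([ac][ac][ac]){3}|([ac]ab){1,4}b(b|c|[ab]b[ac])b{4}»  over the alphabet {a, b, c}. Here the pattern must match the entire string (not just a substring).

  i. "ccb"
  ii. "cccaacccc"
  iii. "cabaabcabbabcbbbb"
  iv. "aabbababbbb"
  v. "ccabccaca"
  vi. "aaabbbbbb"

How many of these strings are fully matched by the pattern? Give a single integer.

i. "ccb" → no match
ii. "cccaacccc" → match
iii → match
iv. "aabbababbbb" → match
v. "ccabccaca" → no match
vi. "aaabbbbbb" → no match
Total matched: 3

3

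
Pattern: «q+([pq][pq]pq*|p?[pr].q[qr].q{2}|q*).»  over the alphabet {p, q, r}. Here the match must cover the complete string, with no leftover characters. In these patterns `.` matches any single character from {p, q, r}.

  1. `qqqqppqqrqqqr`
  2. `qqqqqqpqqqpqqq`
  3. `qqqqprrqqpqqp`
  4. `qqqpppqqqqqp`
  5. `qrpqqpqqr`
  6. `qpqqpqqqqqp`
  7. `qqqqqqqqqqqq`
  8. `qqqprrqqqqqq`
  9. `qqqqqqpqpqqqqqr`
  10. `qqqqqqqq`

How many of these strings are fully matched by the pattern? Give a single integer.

1 → match
2 → match
3 → match
4 → match
5 → match
6 → no match
7 → match
8 → match
9 → match
10 → match
Total matched: 9

9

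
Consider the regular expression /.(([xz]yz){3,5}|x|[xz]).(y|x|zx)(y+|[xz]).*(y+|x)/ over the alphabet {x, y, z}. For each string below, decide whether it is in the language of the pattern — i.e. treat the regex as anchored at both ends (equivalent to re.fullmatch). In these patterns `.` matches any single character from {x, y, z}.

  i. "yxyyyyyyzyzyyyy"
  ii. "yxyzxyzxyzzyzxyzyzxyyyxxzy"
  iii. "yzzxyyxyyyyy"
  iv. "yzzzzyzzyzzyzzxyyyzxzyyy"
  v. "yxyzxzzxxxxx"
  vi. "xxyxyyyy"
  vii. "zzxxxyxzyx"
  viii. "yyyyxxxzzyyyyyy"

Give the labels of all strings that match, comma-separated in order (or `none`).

i, ii, iii, v, vi, vii

i → match
ii → match
iii → match
iv → no match
v → match
vi → match
vii → match
viii → no match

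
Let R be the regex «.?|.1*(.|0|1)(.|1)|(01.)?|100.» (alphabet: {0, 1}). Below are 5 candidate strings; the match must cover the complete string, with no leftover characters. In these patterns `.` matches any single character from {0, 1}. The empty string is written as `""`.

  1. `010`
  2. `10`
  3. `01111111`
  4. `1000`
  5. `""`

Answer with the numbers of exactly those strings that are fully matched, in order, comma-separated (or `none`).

1. `010` → match
2. `10` → no match
3. `01111111` → match
4. `1000` → match
5. `""` → match

1, 3, 4, 5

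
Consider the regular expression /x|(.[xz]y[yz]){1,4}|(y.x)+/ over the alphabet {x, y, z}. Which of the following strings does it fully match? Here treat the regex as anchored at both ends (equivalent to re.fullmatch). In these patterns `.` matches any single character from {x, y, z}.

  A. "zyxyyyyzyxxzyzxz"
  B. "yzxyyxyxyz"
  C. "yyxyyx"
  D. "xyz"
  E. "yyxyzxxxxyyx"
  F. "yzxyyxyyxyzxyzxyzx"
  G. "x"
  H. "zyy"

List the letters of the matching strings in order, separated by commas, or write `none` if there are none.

C, F, G

A → no match
B → no match
C → match
D → no match
E → no match
F → match
G → match
H → no match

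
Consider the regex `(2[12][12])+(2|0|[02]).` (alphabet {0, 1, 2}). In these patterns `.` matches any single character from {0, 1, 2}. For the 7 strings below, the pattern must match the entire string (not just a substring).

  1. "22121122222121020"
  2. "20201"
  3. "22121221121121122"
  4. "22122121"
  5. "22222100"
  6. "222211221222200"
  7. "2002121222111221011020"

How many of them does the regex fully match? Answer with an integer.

3

1 → no match
2 → no match
3 → match
4 → match
5 → match
6 → no match
7 → no match
Total matched: 3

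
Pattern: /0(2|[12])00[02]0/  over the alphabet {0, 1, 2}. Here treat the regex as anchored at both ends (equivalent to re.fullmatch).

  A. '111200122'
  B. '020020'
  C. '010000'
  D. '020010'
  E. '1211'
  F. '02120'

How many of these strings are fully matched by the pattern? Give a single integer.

2

A → no match — must start with '0'
B → match
C → match
D → no match
E → no match — must start with '0'
F → no match
Total matched: 2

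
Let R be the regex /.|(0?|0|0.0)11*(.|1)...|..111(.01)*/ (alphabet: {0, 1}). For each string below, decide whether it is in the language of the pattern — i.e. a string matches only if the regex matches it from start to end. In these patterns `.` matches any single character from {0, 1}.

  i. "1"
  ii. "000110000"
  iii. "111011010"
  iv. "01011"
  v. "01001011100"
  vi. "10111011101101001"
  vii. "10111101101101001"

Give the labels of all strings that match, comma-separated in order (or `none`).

i → match
ii → match
iii → no match
iv → no match
v → no match
vi → no match
vii → match

i, ii, vii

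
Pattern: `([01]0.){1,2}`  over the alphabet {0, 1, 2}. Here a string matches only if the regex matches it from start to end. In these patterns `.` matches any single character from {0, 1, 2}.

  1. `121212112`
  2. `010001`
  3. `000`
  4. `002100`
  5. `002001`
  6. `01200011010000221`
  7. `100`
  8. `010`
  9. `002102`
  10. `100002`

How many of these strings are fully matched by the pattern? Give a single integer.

1 → no match
2 → no match
3 → match
4 → match
5 → match
6 → no match
7 → match
8 → no match
9 → match
10 → match
Total matched: 6

6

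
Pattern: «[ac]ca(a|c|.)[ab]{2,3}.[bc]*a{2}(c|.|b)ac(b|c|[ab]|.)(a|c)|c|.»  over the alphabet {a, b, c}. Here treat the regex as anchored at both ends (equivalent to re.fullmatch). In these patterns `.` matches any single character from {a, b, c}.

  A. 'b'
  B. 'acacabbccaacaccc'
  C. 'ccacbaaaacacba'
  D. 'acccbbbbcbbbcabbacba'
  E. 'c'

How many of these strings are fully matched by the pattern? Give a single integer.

4

A → match
B → match
C → match
D → no match
E → match
Total matched: 4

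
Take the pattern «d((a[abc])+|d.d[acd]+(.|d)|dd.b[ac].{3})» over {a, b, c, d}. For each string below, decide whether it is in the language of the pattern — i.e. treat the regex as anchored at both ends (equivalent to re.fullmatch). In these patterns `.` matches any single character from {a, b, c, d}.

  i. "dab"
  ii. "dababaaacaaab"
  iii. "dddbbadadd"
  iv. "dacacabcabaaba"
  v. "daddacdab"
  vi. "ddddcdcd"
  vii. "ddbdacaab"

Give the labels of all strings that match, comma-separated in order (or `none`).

i, ii, vi, vii

i → match
ii → match
iii → no match
iv → no match
v → no match
vi → match
vii → match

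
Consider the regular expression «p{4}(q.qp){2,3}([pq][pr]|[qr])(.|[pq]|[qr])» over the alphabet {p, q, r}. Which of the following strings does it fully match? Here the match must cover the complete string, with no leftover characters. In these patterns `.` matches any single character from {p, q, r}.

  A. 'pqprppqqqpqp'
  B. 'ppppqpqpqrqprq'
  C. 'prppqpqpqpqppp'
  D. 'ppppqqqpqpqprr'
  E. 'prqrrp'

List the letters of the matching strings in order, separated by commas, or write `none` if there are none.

A → no match
B → match
C → no match
D → match
E → no match

B, D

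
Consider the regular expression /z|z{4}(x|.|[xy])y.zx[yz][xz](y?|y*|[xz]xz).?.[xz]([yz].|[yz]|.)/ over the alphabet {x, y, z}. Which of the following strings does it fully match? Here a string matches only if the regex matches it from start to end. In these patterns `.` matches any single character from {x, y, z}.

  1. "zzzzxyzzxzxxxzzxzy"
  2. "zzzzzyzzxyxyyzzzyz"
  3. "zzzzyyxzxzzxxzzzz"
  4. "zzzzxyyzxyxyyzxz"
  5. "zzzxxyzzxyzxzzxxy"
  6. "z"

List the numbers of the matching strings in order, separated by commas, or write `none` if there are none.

1 → match
2 → match
3 → match
4 → match
5 → no match
6 → match

1, 2, 3, 4, 6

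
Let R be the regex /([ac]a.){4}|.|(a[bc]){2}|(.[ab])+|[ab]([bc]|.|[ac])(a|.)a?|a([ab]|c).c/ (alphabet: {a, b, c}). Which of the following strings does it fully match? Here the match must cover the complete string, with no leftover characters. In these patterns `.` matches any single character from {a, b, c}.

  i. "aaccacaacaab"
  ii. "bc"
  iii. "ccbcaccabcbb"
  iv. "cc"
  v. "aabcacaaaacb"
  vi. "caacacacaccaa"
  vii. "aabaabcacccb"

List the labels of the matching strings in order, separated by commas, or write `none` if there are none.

i

i. "aaccacaacaab" → match
ii. "bc" → no match
iii. "ccbcaccabcbb" → no match
iv. "cc" → no match
v. "aabcacaaaacb" → no match
vi → no match
vii. "aabaabcacccb" → no match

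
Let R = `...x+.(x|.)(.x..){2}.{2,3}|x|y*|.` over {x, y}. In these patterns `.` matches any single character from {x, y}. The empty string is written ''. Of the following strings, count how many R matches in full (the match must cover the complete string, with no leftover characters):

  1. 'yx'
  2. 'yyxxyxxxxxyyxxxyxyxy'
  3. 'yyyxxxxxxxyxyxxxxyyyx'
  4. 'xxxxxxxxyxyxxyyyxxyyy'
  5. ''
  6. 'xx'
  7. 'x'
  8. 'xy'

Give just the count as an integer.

1. 'yx' → no match
2 → no match
3 → match
4 → no match
5. '' → match
6. 'xx' → no match
7. 'x' → match
8. 'xy' → no match
Total matched: 3

3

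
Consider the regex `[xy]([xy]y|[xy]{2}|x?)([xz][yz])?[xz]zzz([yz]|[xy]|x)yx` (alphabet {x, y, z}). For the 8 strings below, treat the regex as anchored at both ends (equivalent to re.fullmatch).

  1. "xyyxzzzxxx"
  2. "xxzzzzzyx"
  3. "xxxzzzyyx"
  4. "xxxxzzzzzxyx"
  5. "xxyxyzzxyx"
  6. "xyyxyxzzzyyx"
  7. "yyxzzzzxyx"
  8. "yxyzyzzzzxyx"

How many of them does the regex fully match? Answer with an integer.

6

1 → no match — must end with "yx"
2 → match
3 → match
4 → match
5 → no match
6 → match
7 → match
8 → match
Total matched: 6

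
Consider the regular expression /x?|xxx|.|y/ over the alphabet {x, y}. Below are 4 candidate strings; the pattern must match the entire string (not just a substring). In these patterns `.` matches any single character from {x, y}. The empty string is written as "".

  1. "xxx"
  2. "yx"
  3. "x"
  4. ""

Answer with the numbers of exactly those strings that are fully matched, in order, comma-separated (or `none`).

1 → match
2 → no match
3 → match
4 → match

1, 3, 4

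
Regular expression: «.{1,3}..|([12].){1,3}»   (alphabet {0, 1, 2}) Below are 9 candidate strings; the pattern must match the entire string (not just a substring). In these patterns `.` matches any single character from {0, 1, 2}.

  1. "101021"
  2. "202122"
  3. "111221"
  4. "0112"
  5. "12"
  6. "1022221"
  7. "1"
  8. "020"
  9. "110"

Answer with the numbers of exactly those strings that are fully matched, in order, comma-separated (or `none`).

1 → match
2 → match
3 → match
4 → match
5 → match
6 → no match
7 → no match
8 → match
9 → match

1, 2, 3, 4, 5, 8, 9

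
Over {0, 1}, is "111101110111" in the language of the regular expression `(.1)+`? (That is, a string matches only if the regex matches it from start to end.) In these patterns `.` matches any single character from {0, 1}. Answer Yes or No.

Yes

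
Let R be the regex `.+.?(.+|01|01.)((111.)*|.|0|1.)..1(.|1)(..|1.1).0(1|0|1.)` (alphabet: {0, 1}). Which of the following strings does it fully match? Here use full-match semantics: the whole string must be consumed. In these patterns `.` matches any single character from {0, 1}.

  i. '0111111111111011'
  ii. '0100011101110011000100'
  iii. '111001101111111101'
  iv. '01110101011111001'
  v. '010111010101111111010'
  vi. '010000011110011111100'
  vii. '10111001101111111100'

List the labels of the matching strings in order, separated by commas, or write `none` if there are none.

i, ii, iii, iv, v, vi, vii

i → match
ii → match
iii → match
iv → match
v → match
vi → match
vii → match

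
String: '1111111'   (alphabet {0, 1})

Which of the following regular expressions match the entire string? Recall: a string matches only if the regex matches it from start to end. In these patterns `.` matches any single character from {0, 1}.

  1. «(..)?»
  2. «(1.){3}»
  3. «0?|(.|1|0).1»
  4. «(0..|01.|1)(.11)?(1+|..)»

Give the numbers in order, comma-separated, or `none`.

1 → no match
2 → no match
3 → no match
4 → match

4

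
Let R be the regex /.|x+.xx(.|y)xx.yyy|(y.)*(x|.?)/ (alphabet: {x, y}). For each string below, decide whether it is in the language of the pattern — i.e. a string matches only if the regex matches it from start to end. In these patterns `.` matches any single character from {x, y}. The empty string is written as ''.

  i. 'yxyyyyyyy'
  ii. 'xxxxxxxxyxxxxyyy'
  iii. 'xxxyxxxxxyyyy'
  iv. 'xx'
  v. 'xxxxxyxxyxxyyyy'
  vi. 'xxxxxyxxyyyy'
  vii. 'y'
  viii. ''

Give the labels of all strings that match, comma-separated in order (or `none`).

i → match
ii → no match
iii → match
iv → no match
v → match
vi → match
vii → match
viii → match

i, iii, v, vi, vii, viii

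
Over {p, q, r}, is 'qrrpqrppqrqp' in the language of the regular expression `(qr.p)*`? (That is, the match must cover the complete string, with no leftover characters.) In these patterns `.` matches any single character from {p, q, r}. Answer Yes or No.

Yes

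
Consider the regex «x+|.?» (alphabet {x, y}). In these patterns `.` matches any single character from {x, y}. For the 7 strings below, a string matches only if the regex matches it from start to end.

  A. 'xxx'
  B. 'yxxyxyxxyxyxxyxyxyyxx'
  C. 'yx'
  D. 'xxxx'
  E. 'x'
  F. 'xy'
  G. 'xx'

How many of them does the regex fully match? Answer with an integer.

4

A → match
B → no match
C → no match
D → match
E → match
F → no match
G → match
Total matched: 4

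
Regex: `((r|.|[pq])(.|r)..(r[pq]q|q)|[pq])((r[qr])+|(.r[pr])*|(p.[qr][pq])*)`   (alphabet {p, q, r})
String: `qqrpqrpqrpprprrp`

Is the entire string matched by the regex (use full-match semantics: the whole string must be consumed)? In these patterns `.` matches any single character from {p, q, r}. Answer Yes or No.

Yes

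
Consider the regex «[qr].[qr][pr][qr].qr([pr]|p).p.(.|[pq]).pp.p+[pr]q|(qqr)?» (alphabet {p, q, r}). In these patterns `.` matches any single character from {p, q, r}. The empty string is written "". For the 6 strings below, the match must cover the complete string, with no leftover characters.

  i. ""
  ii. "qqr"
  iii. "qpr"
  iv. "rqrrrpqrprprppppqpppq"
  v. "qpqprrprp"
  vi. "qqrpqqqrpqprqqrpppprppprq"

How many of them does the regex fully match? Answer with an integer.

i → match
ii → match
iii → no match
iv → match
v → no match
vi → no match
Total matched: 3

3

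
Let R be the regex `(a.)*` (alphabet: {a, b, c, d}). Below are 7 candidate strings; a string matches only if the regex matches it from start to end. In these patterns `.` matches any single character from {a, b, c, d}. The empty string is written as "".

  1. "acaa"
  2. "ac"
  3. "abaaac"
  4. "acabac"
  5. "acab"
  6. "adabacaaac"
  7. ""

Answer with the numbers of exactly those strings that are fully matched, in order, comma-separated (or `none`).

1, 2, 3, 4, 5, 6, 7

1 → match
2 → match
3 → match
4 → match
5 → match
6 → match
7 → match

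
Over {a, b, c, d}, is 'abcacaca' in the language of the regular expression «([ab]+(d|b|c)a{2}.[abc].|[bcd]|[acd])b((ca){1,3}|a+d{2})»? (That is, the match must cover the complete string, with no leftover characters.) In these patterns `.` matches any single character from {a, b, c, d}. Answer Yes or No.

Yes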